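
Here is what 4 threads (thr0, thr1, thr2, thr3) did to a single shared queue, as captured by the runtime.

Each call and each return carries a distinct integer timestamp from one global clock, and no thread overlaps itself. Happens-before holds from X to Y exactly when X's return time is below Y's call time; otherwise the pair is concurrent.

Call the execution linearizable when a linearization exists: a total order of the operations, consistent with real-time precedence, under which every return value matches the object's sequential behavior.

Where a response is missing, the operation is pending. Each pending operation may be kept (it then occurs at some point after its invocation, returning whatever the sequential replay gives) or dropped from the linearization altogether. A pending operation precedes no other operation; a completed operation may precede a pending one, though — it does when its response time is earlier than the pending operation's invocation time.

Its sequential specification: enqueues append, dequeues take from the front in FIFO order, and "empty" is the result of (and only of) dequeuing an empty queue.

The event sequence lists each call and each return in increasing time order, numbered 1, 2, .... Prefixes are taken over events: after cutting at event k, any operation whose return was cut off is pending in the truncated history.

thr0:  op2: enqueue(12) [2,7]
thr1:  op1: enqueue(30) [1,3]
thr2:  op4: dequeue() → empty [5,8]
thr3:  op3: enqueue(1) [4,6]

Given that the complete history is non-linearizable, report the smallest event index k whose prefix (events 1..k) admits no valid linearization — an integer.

8

events 1..7 are linearizable, e.g. via op1, op2, op3:
1. op1 enqueue(30), leaving queue <30>
2. op2 enqueue(12), leaving queue <30,12>
3. op3 enqueue(1), leaving queue <30,12,1>
once event 8 joins (op4's response, time 8), exhaustive search finds no witness
e.g. op1, op2, op3, op4: illegal at step 4, since op4 dequeue() → empty cannot apply there
e.g. op1, op2, op4, op3: illegal at step 3, since op4 dequeue() → empty cannot apply there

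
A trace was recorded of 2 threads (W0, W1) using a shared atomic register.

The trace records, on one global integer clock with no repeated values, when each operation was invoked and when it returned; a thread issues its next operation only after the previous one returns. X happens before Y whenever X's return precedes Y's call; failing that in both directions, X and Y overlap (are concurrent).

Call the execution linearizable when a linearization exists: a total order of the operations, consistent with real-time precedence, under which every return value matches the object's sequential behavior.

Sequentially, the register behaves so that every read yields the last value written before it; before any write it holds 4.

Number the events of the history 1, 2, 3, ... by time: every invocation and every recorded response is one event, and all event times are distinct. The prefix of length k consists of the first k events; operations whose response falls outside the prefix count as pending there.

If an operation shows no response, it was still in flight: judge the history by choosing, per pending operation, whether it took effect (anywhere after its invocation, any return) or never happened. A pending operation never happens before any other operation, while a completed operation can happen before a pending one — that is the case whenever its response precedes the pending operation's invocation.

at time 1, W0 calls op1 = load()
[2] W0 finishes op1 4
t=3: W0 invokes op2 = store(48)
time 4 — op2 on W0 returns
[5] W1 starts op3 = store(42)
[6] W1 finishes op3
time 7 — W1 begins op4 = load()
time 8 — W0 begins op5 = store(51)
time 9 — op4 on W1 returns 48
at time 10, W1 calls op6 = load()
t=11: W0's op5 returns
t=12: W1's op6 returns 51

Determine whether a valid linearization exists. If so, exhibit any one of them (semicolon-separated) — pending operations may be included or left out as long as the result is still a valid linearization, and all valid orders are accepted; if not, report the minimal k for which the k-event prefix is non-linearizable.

not linearizable — minimal violating prefix: 9 events

already the first 9 events (up to op4's response at time 9) admit no linearization; the first 8 still do
one real-time candidate order over the 4 completed operations — the atomic register replay rejects it
no escape via the 1 pending operation (op5): every completion choice fails
one such order, op1, op2, op3, op4 (pending dropped), breaks at step 4 where op4 load() → 48 is illegal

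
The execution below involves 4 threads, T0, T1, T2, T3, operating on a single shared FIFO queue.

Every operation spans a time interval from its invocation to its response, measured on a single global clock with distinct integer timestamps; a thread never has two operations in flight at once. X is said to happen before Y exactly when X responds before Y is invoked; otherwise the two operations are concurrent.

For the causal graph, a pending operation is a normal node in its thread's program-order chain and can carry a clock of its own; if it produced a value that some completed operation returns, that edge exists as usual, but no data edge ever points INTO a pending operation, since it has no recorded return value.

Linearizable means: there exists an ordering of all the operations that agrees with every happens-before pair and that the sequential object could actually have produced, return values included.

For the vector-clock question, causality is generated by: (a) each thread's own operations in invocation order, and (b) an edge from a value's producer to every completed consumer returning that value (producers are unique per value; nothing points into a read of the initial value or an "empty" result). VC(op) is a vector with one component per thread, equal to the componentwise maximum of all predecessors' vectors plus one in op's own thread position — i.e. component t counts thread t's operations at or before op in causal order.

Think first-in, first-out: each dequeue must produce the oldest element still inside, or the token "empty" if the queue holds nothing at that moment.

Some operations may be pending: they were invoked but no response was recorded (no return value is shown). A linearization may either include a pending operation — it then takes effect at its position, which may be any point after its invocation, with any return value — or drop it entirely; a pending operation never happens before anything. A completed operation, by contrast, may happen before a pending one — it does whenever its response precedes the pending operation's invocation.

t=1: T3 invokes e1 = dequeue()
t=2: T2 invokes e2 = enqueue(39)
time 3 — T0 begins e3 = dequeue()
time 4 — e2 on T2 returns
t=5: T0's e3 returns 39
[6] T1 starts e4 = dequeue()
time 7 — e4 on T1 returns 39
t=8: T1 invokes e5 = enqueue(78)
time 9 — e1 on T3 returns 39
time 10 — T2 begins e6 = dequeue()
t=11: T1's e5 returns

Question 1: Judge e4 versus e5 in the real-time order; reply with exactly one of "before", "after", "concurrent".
Answer: before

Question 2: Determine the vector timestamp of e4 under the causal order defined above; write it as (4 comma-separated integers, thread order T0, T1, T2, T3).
Answer: (0, 1, 1, 0)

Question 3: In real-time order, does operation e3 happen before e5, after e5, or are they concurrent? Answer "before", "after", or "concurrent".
Answer: before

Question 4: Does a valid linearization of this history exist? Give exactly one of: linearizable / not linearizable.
already the first 7 events (up to e4's response at time 7) admit no linearization; the first 6 still do
3 completed operations, 2 real-time-consistent orders — every FIFO queue replay fails
including or dropping the 1 pending operation (e1) in any combination fails
for example e2, e3, e4 (pending dropped) fails at step 3: e4 dequeue() → 39 is not legal there
for example e3, e2, e4 (pending dropped) fails at step 1: e3 dequeue() → 39 is not legal there

not linearizable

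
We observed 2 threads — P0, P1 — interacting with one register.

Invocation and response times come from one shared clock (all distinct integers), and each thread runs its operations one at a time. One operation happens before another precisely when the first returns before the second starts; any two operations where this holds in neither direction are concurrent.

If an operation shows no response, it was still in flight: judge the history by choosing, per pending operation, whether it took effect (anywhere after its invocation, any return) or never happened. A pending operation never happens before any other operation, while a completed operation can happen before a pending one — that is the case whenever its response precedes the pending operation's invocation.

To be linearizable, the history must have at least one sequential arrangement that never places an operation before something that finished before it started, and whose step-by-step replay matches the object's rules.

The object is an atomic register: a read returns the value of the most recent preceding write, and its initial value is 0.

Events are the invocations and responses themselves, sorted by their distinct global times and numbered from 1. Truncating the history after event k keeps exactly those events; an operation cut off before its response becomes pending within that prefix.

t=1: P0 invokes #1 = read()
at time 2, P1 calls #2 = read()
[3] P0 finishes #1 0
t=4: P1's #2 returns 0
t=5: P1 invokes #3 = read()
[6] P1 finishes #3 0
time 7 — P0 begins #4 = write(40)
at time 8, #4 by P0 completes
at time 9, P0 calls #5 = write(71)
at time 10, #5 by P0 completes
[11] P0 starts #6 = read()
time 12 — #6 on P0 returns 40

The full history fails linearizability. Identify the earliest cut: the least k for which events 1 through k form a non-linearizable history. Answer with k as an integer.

events 1..11 are linearizable, e.g. via #1, #2, #3, #4, #5:
step 1: #1 read() → 0 — value 0
step 2: #2 read() → 0 — value 0
step 3: #3 read() → 0 — value 0
step 4: #4 write(40) — value 40
step 5: #5 write(71) — value 71
with event 12 included (#6 responding at time 12), all real-time-consistent orders fail
one such order, #1, #2, #3, #4, #5, #6, breaks at step 6 where #6 read() → 40 is illegal
one such order, #2, #1, #3, #4, #5, #6, breaks at step 6 where #6 read() → 40 is illegal

12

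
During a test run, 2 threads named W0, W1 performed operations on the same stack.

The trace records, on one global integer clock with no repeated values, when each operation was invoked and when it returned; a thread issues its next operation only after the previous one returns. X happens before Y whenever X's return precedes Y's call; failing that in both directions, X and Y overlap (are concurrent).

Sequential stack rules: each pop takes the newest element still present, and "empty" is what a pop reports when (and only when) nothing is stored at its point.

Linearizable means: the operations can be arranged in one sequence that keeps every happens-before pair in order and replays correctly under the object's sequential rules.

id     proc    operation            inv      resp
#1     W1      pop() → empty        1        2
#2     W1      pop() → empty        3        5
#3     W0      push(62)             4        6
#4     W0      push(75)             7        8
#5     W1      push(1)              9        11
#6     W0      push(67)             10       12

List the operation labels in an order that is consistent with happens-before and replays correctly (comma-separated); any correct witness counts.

after step 1 (#1 pop() → empty): stack <>
after step 2 (#2 pop() → empty): stack <>
after step 3 (#3 push(62)): stack <62>
after step 4 (#4 push(75)): stack <62,75>
after step 5 (#5 push(1)): stack <62,75,1>
after step 6 (#6 push(67)): stack <62,75,1,67>

#1, #2, #3, #4, #5, #6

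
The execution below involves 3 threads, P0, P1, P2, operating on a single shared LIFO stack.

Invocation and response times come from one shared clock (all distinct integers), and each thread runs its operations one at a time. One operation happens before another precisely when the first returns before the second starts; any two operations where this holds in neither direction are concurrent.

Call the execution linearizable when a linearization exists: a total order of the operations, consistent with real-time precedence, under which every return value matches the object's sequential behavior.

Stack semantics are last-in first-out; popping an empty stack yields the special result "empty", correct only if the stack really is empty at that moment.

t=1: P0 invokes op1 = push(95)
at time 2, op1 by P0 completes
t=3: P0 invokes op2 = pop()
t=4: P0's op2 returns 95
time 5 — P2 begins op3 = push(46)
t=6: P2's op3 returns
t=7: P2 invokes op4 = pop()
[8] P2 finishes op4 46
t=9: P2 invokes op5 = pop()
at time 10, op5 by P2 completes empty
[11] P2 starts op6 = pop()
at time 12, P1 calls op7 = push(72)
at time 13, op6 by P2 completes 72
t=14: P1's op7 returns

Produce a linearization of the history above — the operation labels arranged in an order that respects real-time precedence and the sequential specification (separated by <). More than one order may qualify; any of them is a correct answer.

op1 < op2 < op3 < op4 < op5 < op7 < op6

1. op1 push(95), leaving stack <95>
2. op2 pop() → 95, leaving stack <>
3. op3 push(46), leaving stack <46>
4. op4 pop() → 46, leaving stack <>
5. op5 pop() → empty, leaving stack <>
6. op7 push(72), leaving stack <72>
7. op6 pop() → 72, leaving stack <>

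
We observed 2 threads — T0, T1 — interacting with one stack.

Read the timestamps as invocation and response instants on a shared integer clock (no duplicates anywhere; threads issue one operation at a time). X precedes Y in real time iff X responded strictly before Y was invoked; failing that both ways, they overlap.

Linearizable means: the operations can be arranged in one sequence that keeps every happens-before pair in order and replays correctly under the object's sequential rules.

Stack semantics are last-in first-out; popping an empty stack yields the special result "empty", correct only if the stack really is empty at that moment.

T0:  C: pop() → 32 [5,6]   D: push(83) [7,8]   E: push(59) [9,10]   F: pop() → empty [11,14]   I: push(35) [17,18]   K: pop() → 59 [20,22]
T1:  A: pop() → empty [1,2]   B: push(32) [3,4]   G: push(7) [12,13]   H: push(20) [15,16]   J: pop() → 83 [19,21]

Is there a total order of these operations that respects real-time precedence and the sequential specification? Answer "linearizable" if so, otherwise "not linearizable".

events 1..13 are fine; event 14 — the response of F at time 14 — makes the prefix non-linearizable
real-time-consistent orders of the 7 completed operations: 2 — all fail the stack replay
e.g. A, B, C, D, E, F, G: illegal at step 6, since F pop() → empty cannot apply there
e.g. A, B, C, D, E, G, F: illegal at step 7, since F pop() → empty cannot apply there

not linearizable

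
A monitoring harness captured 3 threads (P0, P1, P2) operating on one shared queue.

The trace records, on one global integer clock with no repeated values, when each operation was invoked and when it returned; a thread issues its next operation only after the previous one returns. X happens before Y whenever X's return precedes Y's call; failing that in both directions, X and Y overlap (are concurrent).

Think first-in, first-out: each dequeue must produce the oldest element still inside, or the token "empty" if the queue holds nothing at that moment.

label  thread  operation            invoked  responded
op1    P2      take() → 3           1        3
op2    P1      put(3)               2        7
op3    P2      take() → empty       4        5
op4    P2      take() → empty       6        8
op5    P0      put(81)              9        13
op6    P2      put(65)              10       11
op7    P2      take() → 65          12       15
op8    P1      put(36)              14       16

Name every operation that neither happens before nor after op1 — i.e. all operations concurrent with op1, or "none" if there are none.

op1 spans [1,3]; an op avoiding the whole window 1..3 is ordered, any other is concurrent
op2 [2,7]: concurrent
op3 [4,5]: after
op4 [6,8]: after
op5 [9,13]: after
op6 [10,11]: after
op7 [12,15]: after
op8 [14,16]: after

op2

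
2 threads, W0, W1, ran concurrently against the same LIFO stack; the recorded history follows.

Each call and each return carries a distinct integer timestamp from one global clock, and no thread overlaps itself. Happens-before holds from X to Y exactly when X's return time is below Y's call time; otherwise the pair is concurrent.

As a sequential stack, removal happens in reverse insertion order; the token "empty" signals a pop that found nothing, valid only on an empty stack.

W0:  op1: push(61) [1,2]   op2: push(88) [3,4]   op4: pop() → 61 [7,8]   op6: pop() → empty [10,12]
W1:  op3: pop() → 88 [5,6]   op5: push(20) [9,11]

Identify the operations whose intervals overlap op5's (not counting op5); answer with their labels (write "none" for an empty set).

op6

op5 spans [9,11]; an op avoiding the whole window 9..11 is ordered, any other is concurrent
op1 [1,2]: before
op2 [3,4]: before
op3 [5,6]: before
op4 [7,8]: before
op6 [10,12]: concurrent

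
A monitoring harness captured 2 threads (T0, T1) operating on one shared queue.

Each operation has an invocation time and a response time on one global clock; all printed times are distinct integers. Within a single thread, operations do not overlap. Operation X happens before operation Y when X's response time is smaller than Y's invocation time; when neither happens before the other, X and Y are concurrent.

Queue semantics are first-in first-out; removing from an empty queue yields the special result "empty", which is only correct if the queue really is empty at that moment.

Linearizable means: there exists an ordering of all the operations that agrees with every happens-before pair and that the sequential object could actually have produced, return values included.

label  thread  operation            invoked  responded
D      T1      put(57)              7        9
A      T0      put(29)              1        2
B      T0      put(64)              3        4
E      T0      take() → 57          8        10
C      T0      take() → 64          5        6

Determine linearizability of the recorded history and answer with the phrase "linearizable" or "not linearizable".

not linearizable

already the first 6 events (up to C's response at time 6) admit no linearization; the first 5 still do
the sole real-time-consistent order of 3 completed operations fails the queue replay
for example A, B, C fails at step 3: C take() → 64 is not legal there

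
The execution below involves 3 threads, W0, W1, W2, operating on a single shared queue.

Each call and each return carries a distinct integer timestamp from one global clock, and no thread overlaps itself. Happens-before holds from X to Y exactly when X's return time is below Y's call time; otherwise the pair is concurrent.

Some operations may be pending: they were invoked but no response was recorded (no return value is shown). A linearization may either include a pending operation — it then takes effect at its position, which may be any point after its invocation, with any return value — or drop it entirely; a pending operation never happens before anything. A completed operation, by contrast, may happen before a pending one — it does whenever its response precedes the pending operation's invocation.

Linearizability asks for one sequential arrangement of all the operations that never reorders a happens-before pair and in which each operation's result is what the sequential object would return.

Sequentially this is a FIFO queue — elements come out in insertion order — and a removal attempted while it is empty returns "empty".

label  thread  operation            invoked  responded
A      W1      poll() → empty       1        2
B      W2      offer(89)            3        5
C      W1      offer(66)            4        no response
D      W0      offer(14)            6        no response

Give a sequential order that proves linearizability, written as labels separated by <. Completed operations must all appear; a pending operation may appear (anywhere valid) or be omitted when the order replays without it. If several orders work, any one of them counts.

A < B

after step 1 (A poll() → empty): queue <>
after step 2 (B offer(89)): queue <89>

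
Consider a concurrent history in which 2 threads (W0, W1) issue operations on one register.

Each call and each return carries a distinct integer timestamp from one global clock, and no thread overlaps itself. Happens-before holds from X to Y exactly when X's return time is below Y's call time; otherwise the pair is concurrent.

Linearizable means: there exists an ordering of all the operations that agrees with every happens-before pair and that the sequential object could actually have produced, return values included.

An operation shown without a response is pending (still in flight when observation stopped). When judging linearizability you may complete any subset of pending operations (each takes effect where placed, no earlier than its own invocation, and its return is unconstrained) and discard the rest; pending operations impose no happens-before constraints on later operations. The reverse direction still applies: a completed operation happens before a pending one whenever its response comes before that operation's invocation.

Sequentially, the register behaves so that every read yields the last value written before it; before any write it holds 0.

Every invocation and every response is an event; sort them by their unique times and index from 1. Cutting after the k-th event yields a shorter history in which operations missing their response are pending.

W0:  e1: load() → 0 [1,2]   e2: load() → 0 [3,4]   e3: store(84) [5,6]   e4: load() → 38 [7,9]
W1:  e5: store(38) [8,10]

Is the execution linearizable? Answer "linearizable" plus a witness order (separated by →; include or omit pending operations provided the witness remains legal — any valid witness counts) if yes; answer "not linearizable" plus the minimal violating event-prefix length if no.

1. e1 load() → 0, leaving value 0
2. e2 load() → 0, leaving value 0
3. e3 store(84), leaving value 84
4. e5 store(38), leaving value 38
5. e4 load() → 38, leaving value 38

linearizable — witness: e1 → e2 → e3 → e5 → e4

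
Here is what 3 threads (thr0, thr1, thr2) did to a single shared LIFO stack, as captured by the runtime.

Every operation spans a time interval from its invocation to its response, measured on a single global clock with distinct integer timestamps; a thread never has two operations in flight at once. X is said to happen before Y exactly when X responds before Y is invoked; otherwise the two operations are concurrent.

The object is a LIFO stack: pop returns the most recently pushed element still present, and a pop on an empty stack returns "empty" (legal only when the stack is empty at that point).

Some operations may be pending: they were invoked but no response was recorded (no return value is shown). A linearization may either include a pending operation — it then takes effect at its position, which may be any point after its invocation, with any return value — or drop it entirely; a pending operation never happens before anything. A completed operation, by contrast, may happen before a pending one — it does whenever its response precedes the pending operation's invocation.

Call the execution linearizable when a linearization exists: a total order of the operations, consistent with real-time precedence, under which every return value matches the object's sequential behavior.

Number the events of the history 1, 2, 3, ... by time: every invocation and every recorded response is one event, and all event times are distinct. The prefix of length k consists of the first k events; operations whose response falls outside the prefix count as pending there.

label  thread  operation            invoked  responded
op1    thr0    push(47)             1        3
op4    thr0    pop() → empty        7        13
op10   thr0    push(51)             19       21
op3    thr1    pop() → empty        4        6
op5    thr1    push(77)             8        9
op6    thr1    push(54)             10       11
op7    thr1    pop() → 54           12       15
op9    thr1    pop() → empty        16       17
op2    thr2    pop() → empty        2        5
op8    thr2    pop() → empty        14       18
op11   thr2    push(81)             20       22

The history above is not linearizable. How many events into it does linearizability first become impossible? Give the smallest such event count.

6

one valid order for events 1..5 is op1, op3, op2:
after step 1 (op1 push(47)): stack <47>
after step 2 (op3 pop() (pending, included)): stack <>
after step 3 (op2 pop() → empty): stack <>
once event 6 joins (op3's response, time 6), exhaustive search finds no witness
one such order, op1, op2, op3, breaks at step 2 where op2 pop() → empty is illegal
one such order, op1, op3, op2, breaks at step 2 where op3 pop() → empty is illegal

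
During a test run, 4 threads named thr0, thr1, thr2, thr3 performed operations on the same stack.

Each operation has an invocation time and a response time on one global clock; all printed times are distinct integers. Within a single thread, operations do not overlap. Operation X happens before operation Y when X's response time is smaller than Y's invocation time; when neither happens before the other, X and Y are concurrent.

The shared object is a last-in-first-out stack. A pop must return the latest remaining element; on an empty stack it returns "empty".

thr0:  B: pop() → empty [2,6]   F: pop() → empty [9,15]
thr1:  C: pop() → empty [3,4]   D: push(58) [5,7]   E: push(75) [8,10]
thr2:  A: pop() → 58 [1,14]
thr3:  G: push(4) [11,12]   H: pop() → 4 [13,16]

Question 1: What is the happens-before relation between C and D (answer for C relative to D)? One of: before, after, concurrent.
Answer: before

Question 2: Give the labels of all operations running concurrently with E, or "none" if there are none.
Answer: A, F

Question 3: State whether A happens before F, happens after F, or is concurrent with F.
Answer: concurrent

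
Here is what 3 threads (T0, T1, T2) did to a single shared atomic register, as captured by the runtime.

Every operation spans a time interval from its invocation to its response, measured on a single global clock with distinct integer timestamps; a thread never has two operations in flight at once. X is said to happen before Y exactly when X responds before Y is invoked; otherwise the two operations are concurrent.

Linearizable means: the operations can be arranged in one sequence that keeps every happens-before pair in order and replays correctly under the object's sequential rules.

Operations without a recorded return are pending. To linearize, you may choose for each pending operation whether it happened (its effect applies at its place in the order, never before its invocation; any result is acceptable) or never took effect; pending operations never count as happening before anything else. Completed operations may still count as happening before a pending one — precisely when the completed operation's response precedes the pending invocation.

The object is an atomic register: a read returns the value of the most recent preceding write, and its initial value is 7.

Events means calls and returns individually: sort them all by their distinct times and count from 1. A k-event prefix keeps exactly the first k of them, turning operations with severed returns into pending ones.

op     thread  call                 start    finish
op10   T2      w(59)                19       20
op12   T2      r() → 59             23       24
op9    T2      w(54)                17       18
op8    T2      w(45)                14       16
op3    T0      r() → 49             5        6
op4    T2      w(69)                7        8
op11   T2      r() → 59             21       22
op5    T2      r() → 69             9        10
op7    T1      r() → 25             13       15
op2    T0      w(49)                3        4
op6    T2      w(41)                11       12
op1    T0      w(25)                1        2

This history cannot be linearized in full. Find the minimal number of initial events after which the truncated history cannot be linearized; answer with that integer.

events 1..14 are still linearizable — one witness is op1, op2, op3, op4, op5, op6:
step 1: op1 w(25) — value 25
step 2: op2 w(49) — value 49
step 3: op3 r() → 49 — value 49
step 4: op4 w(69) — value 69
step 5: op5 r() → 69 — value 69
step 6: op6 w(41) — value 41
with event 15 included (op7 responding at time 15), all real-time-consistent orders fail
no completion choice of the 1 pending operation (op8) rescues it — every subset was tried
for example op1, op2, op3, op4, op5, op6, op7 (pending dropped) fails at step 7: op7 r() → 25 is not legal there

15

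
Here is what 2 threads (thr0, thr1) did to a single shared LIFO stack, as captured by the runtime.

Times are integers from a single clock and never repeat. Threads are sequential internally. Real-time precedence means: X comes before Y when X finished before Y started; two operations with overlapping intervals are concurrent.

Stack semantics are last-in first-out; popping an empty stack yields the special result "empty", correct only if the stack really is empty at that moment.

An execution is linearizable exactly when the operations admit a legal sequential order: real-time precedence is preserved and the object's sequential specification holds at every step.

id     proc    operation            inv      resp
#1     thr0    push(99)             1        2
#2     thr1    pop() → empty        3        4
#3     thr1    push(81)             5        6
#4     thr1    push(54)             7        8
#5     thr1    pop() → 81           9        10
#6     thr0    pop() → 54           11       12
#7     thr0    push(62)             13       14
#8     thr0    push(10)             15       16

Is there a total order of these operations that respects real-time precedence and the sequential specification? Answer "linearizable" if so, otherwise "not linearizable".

not linearizable

prefix check: 1..3 passes, 1..4 fails once #2's time-4 response joins
exactly one order of the 2 completed ops respects real time; the LIFO stack replay fails
e.g. #1, #2: illegal at step 2, since #2 pop() → empty cannot apply there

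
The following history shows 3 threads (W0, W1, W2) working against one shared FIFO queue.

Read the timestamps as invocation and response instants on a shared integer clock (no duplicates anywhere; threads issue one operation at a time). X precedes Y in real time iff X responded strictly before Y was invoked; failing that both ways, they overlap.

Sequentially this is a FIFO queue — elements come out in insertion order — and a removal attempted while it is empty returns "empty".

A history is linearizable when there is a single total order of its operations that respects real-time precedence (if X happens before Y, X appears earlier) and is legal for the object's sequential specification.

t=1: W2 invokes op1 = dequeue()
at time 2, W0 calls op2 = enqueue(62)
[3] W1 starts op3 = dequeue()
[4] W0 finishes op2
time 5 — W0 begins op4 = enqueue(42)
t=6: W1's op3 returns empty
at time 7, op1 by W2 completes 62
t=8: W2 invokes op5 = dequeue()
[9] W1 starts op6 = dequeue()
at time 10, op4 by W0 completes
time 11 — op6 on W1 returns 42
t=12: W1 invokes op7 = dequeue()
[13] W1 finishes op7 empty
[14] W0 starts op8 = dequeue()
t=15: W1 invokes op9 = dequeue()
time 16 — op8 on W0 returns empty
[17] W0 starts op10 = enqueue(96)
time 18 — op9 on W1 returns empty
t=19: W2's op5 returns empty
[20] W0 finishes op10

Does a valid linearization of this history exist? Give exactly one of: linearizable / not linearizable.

a witness: op2, op1, op3, op4, op6, op5, op7, op8, op9, op10
after step 1 (op2 enqueue(62)): queue <62>
after step 2 (op1 dequeue() → 62): queue <>
after step 3 (op3 dequeue() → empty): queue <>
after step 4 (op4 enqueue(42)): queue <42>
after step 5 (op6 dequeue() → 42): queue <>
after step 6 (op5 dequeue() → empty): queue <>
after step 7 (op7 dequeue() → empty): queue <>
after step 8 (op8 dequeue() → empty): queue <>
after step 9 (op9 dequeue() → empty): queue <>
after step 10 (op10 enqueue(96)): queue <96>

linearizable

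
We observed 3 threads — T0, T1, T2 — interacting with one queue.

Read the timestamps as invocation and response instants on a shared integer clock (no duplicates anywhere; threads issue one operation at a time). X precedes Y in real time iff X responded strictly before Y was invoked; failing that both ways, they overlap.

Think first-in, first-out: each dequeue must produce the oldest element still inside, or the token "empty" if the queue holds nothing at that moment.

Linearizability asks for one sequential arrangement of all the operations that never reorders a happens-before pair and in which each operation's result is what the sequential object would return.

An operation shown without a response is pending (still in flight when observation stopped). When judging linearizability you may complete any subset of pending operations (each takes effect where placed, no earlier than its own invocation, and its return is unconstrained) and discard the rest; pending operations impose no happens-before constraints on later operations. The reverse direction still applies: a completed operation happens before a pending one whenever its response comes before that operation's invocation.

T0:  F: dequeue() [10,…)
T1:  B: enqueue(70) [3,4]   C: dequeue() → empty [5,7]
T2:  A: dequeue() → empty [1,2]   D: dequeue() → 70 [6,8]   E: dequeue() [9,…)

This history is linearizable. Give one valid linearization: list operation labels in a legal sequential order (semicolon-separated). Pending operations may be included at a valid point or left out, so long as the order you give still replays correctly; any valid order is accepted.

after step 1 (A dequeue() → empty): queue <>
after step 2 (B enqueue(70)): queue <70>
after step 3 (D dequeue() → 70): queue <>
after step 4 (C dequeue() → empty): queue <>

A; B; D; C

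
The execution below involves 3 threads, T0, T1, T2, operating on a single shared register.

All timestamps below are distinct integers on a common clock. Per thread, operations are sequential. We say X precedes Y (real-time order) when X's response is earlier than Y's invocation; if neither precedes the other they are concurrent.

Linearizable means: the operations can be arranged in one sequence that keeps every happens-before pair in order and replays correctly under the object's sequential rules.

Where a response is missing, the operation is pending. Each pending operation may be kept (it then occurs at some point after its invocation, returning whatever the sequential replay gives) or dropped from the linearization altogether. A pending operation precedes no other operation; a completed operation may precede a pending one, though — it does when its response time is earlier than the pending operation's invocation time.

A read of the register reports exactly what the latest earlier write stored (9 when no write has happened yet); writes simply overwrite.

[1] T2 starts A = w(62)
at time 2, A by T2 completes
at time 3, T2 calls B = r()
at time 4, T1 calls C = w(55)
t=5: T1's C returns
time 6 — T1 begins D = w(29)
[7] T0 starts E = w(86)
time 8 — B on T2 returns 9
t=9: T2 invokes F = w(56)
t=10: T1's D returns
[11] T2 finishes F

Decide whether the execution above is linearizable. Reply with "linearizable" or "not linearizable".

not linearizable

the violation lands at event 8, B's response at time 8: events 1..7 linearize, events 1..8 do not
no legal order exists: 2 real-time-consistent candidates over 3 completed register operations, all rejected
every completion of the 2 pending operations (D, E) was checked; none linearizes
e.g. A, B, C (pending dropped): illegal at step 2, since B r() → 9 cannot apply there
e.g. A, C, B (pending dropped): illegal at step 3, since B r() → 9 cannot apply there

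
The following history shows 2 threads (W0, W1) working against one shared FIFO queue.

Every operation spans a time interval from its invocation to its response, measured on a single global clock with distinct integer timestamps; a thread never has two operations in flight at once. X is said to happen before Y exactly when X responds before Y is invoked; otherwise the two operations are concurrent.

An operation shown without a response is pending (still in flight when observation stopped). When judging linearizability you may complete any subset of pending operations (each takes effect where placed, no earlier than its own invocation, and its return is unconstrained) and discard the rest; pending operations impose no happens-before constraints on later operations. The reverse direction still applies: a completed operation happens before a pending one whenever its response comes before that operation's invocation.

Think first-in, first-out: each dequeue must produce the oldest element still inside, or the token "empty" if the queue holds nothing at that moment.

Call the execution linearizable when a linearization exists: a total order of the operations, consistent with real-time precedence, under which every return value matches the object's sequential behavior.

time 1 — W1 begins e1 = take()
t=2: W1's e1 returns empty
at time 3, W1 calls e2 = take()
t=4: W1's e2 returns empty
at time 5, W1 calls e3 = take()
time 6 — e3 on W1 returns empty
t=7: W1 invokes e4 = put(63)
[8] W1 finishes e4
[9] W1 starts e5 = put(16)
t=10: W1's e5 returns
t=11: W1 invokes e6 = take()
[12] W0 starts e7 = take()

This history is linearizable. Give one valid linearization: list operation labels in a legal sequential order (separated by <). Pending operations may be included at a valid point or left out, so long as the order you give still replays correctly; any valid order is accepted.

1. e1 take() → empty, leaving queue <>
2. e2 take() → empty, leaving queue <>
3. e3 take() → empty, leaving queue <>
4. e4 put(63), leaving queue <63>
5. e5 put(16), leaving queue <63,16>

e1 < e2 < e3 < e4 < e5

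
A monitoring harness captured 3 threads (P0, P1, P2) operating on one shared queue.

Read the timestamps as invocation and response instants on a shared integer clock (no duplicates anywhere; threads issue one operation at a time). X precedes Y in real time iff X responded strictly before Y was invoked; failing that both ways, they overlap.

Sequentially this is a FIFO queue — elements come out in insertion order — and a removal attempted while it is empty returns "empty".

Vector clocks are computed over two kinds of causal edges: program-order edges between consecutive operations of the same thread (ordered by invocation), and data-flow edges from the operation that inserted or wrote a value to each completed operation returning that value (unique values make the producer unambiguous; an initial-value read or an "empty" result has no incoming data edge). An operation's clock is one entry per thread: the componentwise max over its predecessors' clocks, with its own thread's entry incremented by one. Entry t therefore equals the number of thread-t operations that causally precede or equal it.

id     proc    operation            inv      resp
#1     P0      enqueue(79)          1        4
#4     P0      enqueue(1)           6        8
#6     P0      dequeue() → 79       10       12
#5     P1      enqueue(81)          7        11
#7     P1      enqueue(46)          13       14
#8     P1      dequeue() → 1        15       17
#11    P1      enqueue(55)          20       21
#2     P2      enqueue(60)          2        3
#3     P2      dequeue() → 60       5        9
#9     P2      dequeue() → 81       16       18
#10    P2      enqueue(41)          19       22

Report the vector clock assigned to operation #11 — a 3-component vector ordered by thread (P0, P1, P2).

VC(#2, invoked at 2): no causal predecessors; +1 on P2 → (0, 0, 1)
VC(#5, invoked at 7): no causal predecessors; +1 on P1 → (0, 1, 0)
VC(#1, invoked at 1): no causal predecessors; +1 on P0 → (1, 0, 0)
VC(#3, invoked at 5): max of VC(#2)=(0, 0, 1), then +1 on thread P2 → (0, 0, 2)
VC(#7, invoked at 13): max of VC(#5)=(0, 1, 0), then +1 on thread P1 → (0, 2, 0)
VC(#4, invoked at 6): max of VC(#1)=(1, 0, 0), then +1 on thread P0 → (2, 0, 0)
VC(#6, invoked at 10): max of VC(#1)=(1, 0, 0), VC(#4)=(2, 0, 0), then +1 on thread P0 → (3, 0, 0)
VC(#9, invoked at 16): max of VC(#3)=(0, 0, 2), VC(#5)=(0, 1, 0), then +1 on thread P2 → (0, 1, 3)
VC(#10, invoked at 19): max of VC(#9)=(0, 1, 3), then +1 on thread P2 → (0, 1, 4)
VC(#8, invoked at 15): max of VC(#4)=(2, 0, 0), VC(#7)=(0, 2, 0), then +1 on thread P1 → (2, 3, 0)
VC(#11, invoked at 20): max of VC(#8)=(2, 3, 0), then +1 on thread P1 → (2, 4, 0)
target: VC(#11) = (2, 4, 0)

(2, 4, 0)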